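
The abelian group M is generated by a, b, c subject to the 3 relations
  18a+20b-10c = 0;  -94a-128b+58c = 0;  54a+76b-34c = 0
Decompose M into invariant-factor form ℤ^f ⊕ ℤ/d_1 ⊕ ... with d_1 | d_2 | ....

rank_ℚ(R)=3; free=3−3=0
SNF(R) diag = [2, 4, 4] → torsion [2, 4, 4]

Answer: M ≅ ℤ/2 ⊕ ℤ/4 ⊕ ℤ/4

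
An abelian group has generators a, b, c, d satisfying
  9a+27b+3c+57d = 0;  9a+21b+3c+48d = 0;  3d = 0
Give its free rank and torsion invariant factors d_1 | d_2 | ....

rank_ℚ(R)=3; free=4−3=1
SNF(R) diag = [3, 3, 6] → torsion [3, 3, 6]

Answer: M ≅ ℤ^1 ⊕ ℤ/3 ⊕ ℤ/3 ⊕ ℤ/6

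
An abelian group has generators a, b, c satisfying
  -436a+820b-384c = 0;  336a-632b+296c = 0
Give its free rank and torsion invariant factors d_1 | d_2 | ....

Answer: M ≅ ℤ^1 ⊕ ℤ/4 ⊕ ℤ/8

Derivation:
rank_ℚ(R)=2; free=3−2=1
SNF(R) diag = [4, 8] → torsion [4, 8]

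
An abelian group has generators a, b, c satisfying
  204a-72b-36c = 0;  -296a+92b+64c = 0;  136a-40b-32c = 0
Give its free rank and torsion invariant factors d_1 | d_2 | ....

rank_ℚ(R)=3; free=3−3=0
SNF(R) diag = [4, 12, 24] → torsion [4, 12, 24]

Answer: M ≅ ℤ/4 ⊕ ℤ/12 ⊕ ℤ/24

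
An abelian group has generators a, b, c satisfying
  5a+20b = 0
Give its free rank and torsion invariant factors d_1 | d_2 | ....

rank_ℚ(R)=1; free=3−1=2
SNF(R) diag = [5] → torsion [5]

Answer: M ≅ ℤ^2 ⊕ ℤ/5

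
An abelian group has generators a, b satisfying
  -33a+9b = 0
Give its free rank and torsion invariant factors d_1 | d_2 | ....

Answer: M ≅ ℤ^1 ⊕ ℤ/3

Derivation:
rank_ℚ(R)=1; free=2−1=1
SNF(R) diag = [3] → torsion [3]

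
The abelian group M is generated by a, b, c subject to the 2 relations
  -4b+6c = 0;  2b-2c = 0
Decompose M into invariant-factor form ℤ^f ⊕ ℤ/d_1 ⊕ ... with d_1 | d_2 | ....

rank_ℚ(R)=2; free=3−2=1
SNF(R) diag = [2, 2] → torsion [2, 2]

Answer: M ≅ ℤ^1 ⊕ ℤ/2 ⊕ ℤ/2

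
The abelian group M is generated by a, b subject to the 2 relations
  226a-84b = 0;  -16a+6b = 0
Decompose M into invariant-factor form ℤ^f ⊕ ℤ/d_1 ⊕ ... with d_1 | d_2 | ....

rank_ℚ(R)=2; free=2−2=0
SNF(R) diag = [2, 6] → torsion [2, 6]

Answer: M ≅ ℤ/2 ⊕ ℤ/6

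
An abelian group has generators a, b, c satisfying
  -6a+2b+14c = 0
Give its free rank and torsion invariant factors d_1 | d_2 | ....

Answer: M ≅ ℤ^2 ⊕ ℤ/2

Derivation:
rank_ℚ(R)=1; free=3−1=2
SNF(R) diag = [2] → torsion [2]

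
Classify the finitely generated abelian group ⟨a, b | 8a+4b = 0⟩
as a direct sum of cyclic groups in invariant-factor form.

rank_ℚ(R)=1; free=2−1=1
SNF(R) diag = [4] → torsion [4]

Answer: M ≅ ℤ^1 ⊕ ℤ/4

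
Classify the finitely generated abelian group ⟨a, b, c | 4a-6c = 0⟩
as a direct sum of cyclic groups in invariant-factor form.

rank_ℚ(R)=1; free=3−1=2
SNF(R) diag = [2] → torsion [2]

Answer: M ≅ ℤ^2 ⊕ ℤ/2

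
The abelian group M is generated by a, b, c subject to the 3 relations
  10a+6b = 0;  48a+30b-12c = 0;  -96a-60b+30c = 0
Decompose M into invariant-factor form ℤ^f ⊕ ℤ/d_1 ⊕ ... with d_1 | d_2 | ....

Answer: M ≅ ℤ/2 ⊕ ℤ/6 ⊕ ℤ/6

Derivation:
rank_ℚ(R)=3; free=3−3=0
SNF(R) diag = [2, 6, 6] → torsion [2, 6, 6]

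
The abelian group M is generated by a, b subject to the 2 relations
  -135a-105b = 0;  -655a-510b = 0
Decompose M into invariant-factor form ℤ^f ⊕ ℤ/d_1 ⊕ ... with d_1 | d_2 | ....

Answer: M ≅ ℤ/5 ⊕ ℤ/15

Derivation:
rank_ℚ(R)=2; free=2−2=0
SNF(R) diag = [5, 15] → torsion [5, 15]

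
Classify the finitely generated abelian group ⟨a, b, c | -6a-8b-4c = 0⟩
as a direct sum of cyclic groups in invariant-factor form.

rank_ℚ(R)=1; free=3−1=2
SNF(R) diag = [2] → torsion [2]

Answer: M ≅ ℤ^2 ⊕ ℤ/2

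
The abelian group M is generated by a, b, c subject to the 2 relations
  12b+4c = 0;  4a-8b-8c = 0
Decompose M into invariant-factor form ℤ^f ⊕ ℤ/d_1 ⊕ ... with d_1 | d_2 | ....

rank_ℚ(R)=2; free=3−2=1
SNF(R) diag = [4, 4] → torsion [4, 4]

Answer: M ≅ ℤ^1 ⊕ ℤ/4 ⊕ ℤ/4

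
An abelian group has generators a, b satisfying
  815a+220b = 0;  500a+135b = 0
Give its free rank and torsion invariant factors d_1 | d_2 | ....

rank_ℚ(R)=2; free=2−2=0
SNF(R) diag = [5, 5] → torsion [5, 5]

Answer: M ≅ ℤ/5 ⊕ ℤ/5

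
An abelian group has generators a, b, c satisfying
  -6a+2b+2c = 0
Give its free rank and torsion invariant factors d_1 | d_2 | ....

rank_ℚ(R)=1; free=3−1=2
SNF(R) diag = [2] → torsion [2]

Answer: M ≅ ℤ^2 ⊕ ℤ/2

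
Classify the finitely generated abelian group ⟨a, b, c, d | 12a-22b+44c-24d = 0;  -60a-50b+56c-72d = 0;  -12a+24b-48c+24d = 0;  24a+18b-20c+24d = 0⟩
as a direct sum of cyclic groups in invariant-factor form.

Answer: M ≅ ℤ/2 ⊕ ℤ/4 ⊕ ℤ/12 ⊕ ℤ/24

Derivation:
rank_ℚ(R)=4; free=4−4=0
SNF(R) diag = [2, 4, 12, 24] → torsion [2, 4, 12, 24]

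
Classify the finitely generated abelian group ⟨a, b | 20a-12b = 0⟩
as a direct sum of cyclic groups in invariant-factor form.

rank_ℚ(R)=1; free=2−1=1
SNF(R) diag = [4] → torsion [4]

Answer: M ≅ ℤ^1 ⊕ ℤ/4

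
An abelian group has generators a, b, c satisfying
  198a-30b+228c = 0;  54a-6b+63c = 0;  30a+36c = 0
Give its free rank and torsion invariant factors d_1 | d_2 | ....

rank_ℚ(R)=3; free=3−3=0
SNF(R) diag = [3, 6, 6] → torsion [3, 6, 6]

Answer: M ≅ ℤ/3 ⊕ ℤ/6 ⊕ ℤ/6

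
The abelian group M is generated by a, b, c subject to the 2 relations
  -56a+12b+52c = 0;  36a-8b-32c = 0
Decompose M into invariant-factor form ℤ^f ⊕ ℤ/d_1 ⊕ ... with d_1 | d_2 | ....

rank_ℚ(R)=2; free=3−2=1
SNF(R) diag = [4, 4] → torsion [4, 4]

Answer: M ≅ ℤ^1 ⊕ ℤ/4 ⊕ ℤ/4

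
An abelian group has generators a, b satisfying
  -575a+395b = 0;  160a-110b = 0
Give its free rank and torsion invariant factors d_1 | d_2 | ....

rank_ℚ(R)=2; free=2−2=0
SNF(R) diag = [5, 10] → torsion [5, 10]

Answer: M ≅ ℤ/5 ⊕ ℤ/10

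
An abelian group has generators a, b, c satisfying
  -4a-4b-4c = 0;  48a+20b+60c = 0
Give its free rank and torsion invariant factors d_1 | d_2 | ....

rank_ℚ(R)=2; free=3−2=1
SNF(R) diag = [4, 4] → torsion [4, 4]

Answer: M ≅ ℤ^1 ⊕ ℤ/4 ⊕ ℤ/4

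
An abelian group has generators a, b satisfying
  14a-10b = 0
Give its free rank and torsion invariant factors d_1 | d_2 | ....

Answer: M ≅ ℤ^1 ⊕ ℤ/2

Derivation:
rank_ℚ(R)=1; free=2−1=1
SNF(R) diag = [2] → torsion [2]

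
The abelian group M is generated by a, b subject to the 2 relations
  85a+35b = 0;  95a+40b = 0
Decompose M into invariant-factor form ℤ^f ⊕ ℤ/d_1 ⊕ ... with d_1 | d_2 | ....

rank_ℚ(R)=2; free=2−2=0
SNF(R) diag = [5, 15] → torsion [5, 15]

Answer: M ≅ ℤ/5 ⊕ ℤ/15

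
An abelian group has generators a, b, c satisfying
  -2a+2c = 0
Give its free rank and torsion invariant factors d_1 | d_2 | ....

Answer: M ≅ ℤ^2 ⊕ ℤ/2

Derivation:
rank_ℚ(R)=1; free=3−1=2
SNF(R) diag = [2] → torsion [2]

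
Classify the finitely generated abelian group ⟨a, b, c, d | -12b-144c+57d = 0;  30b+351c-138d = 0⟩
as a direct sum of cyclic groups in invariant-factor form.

rank_ℚ(R)=2; free=4−2=2
SNF(R) diag = [3, 9] → torsion [3, 9]

Answer: M ≅ ℤ^2 ⊕ ℤ/3 ⊕ ℤ/9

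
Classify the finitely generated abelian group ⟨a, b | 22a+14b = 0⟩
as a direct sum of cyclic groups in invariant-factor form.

Answer: M ≅ ℤ^1 ⊕ ℤ/2

Derivation:
rank_ℚ(R)=1; free=2−1=1
SNF(R) diag = [2] → torsion [2]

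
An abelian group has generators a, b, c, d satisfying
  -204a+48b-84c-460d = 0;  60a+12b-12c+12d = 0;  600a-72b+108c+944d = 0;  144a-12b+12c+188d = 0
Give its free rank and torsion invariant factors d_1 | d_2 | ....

rank_ℚ(R)=4; free=4−4=0
SNF(R) diag = [4, 12, 36, 108] → torsion [4, 12, 36, 108]

Answer: M ≅ ℤ/4 ⊕ ℤ/12 ⊕ ℤ/36 ⊕ ℤ/108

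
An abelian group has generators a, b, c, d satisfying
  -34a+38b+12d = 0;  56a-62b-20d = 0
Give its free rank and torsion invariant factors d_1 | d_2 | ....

Answer: M ≅ ℤ^2 ⊕ ℤ/2 ⊕ ℤ/2

Derivation:
rank_ℚ(R)=2; free=4−2=2
SNF(R) diag = [2, 2] → torsion [2, 2]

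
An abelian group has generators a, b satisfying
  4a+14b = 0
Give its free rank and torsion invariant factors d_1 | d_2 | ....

rank_ℚ(R)=1; free=2−1=1
SNF(R) diag = [2] → torsion [2]

Answer: M ≅ ℤ^1 ⊕ ℤ/2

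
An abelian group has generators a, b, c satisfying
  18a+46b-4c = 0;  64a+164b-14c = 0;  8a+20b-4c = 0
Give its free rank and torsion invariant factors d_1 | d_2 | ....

rank_ℚ(R)=3; free=3−3=0
SNF(R) diag = [2, 2, 4] → torsion [2, 2, 4]

Answer: M ≅ ℤ/2 ⊕ ℤ/2 ⊕ ℤ/4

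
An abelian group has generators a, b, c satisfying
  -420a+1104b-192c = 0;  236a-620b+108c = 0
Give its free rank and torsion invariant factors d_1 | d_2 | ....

Answer: M ≅ ℤ^1 ⊕ ℤ/4 ⊕ ℤ/12

Derivation:
rank_ℚ(R)=2; free=3−2=1
SNF(R) diag = [4, 12] → torsion [4, 12]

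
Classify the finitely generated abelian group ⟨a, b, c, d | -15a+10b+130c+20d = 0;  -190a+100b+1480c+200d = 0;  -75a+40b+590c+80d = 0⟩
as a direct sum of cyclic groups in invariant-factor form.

rank_ℚ(R)=3; free=4−3=1
SNF(R) diag = [5, 10, 20] → torsion [5, 10, 20]

Answer: M ≅ ℤ^1 ⊕ ℤ/5 ⊕ ℤ/10 ⊕ ℤ/20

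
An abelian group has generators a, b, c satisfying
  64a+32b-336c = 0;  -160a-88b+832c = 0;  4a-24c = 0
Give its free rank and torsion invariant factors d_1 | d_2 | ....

Answer: M ≅ ℤ/4 ⊕ ℤ/8 ⊕ ℤ/16

Derivation:
rank_ℚ(R)=3; free=3−3=0
SNF(R) diag = [4, 8, 16] → torsion [4, 8, 16]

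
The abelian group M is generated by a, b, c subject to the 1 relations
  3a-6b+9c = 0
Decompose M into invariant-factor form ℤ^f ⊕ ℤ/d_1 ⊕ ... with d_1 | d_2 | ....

rank_ℚ(R)=1; free=3−1=2
SNF(R) diag = [3] → torsion [3]

Answer: M ≅ ℤ^2 ⊕ ℤ/3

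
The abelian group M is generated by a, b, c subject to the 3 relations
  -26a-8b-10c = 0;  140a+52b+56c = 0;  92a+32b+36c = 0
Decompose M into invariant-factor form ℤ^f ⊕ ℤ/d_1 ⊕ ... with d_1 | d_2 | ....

Answer: M ≅ ℤ/2 ⊕ ℤ/4 ⊕ ℤ/8

Derivation:
rank_ℚ(R)=3; free=3−3=0
SNF(R) diag = [2, 4, 8] → torsion [2, 4, 8]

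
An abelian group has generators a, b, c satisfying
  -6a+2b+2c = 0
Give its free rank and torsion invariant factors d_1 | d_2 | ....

Answer: M ≅ ℤ^2 ⊕ ℤ/2

Derivation:
rank_ℚ(R)=1; free=3−1=2
SNF(R) diag = [2] → torsion [2]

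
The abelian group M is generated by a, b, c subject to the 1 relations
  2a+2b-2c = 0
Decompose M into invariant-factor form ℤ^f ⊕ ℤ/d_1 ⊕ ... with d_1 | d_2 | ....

Answer: M ≅ ℤ^2 ⊕ ℤ/2

Derivation:
rank_ℚ(R)=1; free=3−1=2
SNF(R) diag = [2] → torsion [2]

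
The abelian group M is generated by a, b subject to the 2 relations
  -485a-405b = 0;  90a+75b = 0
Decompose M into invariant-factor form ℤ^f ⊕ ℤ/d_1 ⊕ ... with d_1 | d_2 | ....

rank_ℚ(R)=2; free=2−2=0
SNF(R) diag = [5, 15] → torsion [5, 15]

Answer: M ≅ ℤ/5 ⊕ ℤ/15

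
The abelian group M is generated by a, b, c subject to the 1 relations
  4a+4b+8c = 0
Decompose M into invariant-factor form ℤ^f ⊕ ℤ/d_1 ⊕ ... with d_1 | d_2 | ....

Answer: M ≅ ℤ^2 ⊕ ℤ/4

Derivation:
rank_ℚ(R)=1; free=3−1=2
SNF(R) diag = [4] → torsion [4]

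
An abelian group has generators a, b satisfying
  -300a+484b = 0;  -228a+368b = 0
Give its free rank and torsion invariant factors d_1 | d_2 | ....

rank_ℚ(R)=2; free=2−2=0
SNF(R) diag = [4, 12] → torsion [4, 12]

Answer: M ≅ ℤ/4 ⊕ ℤ/12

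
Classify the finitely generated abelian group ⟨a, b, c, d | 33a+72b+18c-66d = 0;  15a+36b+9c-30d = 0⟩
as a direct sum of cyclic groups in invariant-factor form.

rank_ℚ(R)=2; free=4−2=2
SNF(R) diag = [3, 9] → torsion [3, 9]

Answer: M ≅ ℤ^2 ⊕ ℤ/3 ⊕ ℤ/9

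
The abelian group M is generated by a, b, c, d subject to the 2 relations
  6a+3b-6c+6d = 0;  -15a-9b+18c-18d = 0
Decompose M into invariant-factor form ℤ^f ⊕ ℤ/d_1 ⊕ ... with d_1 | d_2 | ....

rank_ℚ(R)=2; free=4−2=2
SNF(R) diag = [3, 3] → torsion [3, 3]

Answer: M ≅ ℤ^2 ⊕ ℤ/3 ⊕ ℤ/3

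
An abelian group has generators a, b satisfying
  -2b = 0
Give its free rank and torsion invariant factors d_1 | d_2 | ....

rank_ℚ(R)=1; free=2−1=1
SNF(R) diag = [2] → torsion [2]

Answer: M ≅ ℤ^1 ⊕ ℤ/2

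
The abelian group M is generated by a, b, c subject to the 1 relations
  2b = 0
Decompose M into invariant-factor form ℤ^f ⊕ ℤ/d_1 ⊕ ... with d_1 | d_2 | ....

rank_ℚ(R)=1; free=3−1=2
SNF(R) diag = [2] → torsion [2]

Answer: M ≅ ℤ^2 ⊕ ℤ/2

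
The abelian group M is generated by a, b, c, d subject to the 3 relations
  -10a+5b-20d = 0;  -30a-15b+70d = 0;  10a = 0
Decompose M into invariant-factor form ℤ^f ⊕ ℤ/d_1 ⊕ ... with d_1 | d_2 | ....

rank_ℚ(R)=3; free=4−3=1
SNF(R) diag = [5, 10, 10] → torsion [5, 10, 10]

Answer: M ≅ ℤ^1 ⊕ ℤ/5 ⊕ ℤ/10 ⊕ ℤ/10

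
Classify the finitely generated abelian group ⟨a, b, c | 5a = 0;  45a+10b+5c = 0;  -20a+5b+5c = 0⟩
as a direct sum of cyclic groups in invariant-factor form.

Answer: M ≅ ℤ/5 ⊕ ℤ/5 ⊕ ℤ/5

Derivation:
rank_ℚ(R)=3; free=3−3=0
SNF(R) diag = [5, 5, 5] → torsion [5, 5, 5]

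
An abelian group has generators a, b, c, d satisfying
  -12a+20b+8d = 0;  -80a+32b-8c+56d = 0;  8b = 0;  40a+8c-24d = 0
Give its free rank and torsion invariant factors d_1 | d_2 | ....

Answer: M ≅ ℤ/4 ⊕ ℤ/8 ⊕ ℤ/8 ⊕ ℤ/16

Derivation:
rank_ℚ(R)=4; free=4−4=0
SNF(R) diag = [4, 8, 8, 16] → torsion [4, 8, 8, 16]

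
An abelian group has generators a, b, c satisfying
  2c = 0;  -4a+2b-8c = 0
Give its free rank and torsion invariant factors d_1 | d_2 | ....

Answer: M ≅ ℤ^1 ⊕ ℤ/2 ⊕ ℤ/2

Derivation:
rank_ℚ(R)=2; free=3−2=1
SNF(R) diag = [2, 2] → torsion [2, 2]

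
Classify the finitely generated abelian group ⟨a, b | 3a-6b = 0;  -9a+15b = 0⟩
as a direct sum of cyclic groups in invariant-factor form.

Answer: M ≅ ℤ/3 ⊕ ℤ/3

Derivation:
rank_ℚ(R)=2; free=2−2=0
SNF(R) diag = [3, 3] → torsion [3, 3]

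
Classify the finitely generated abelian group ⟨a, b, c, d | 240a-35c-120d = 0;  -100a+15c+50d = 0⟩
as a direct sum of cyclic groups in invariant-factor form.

rank_ℚ(R)=2; free=4−2=2
SNF(R) diag = [5, 10] → torsion [5, 10]

Answer: M ≅ ℤ^2 ⊕ ℤ/5 ⊕ ℤ/10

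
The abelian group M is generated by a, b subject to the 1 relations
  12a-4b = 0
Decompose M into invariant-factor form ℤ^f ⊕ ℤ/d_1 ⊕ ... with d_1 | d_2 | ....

rank_ℚ(R)=1; free=2−1=1
SNF(R) diag = [4] → torsion [4]

Answer: M ≅ ℤ^1 ⊕ ℤ/4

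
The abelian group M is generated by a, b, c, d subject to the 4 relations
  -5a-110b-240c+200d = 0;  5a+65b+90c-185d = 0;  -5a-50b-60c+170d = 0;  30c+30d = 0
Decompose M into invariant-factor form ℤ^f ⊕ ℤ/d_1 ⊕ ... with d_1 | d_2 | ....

rank_ℚ(R)=4; free=4−4=0
SNF(R) diag = [5, 15, 30, 30] → torsion [5, 15, 30, 30]

Answer: M ≅ ℤ/5 ⊕ ℤ/15 ⊕ ℤ/30 ⊕ ℤ/30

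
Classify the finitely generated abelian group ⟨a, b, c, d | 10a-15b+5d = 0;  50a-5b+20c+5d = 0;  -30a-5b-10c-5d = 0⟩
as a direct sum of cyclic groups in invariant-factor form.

Answer: M ≅ ℤ^1 ⊕ ℤ/5 ⊕ ℤ/10 ⊕ ℤ/30

Derivation:
rank_ℚ(R)=3; free=4−3=1
SNF(R) diag = [5, 10, 30] → torsion [5, 10, 30]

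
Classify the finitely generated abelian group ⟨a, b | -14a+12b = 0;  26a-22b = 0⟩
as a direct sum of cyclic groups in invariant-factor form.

Answer: M ≅ ℤ/2 ⊕ ℤ/2

Derivation:
rank_ℚ(R)=2; free=2−2=0
SNF(R) diag = [2, 2] → torsion [2, 2]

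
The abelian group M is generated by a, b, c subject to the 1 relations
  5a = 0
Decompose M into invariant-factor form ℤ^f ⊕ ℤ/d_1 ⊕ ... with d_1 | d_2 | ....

Answer: M ≅ ℤ^2 ⊕ ℤ/5

Derivation:
rank_ℚ(R)=1; free=3−1=2
SNF(R) diag = [5] → torsion [5]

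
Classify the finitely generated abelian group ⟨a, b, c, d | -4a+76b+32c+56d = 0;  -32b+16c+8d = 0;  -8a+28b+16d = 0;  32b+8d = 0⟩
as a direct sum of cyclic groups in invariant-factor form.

Answer: M ≅ ℤ/4 ⊕ ℤ/4 ⊕ ℤ/8 ⊕ ℤ/16

Derivation:
rank_ℚ(R)=4; free=4−4=0
SNF(R) diag = [4, 4, 8, 16] → torsion [4, 4, 8, 16]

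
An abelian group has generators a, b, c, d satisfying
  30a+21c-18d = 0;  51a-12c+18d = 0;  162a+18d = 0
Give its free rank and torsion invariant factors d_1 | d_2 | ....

Answer: M ≅ ℤ^1 ⊕ ℤ/3 ⊕ ℤ/9 ⊕ ℤ/18

Derivation:
rank_ℚ(R)=3; free=4−3=1
SNF(R) diag = [3, 9, 18] → torsion [3, 9, 18]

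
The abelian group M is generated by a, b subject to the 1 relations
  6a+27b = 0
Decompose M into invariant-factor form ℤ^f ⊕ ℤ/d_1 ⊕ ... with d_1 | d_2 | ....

Answer: M ≅ ℤ^1 ⊕ ℤ/3

Derivation:
rank_ℚ(R)=1; free=2−1=1
SNF(R) diag = [3] → torsion [3]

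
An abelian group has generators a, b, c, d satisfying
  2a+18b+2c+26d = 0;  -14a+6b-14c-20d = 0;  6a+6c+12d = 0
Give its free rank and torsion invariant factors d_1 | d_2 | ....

Answer: M ≅ ℤ^1 ⊕ ℤ/2 ⊕ ℤ/6 ⊕ ℤ/6

Derivation:
rank_ℚ(R)=3; free=4−3=1
SNF(R) diag = [2, 6, 6] → torsion [2, 6, 6]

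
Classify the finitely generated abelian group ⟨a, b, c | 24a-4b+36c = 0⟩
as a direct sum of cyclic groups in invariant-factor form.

Answer: M ≅ ℤ^2 ⊕ ℤ/4

Derivation:
rank_ℚ(R)=1; free=3−1=2
SNF(R) diag = [4] → torsion [4]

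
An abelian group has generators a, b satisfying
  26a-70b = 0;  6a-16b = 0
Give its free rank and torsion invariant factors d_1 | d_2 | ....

rank_ℚ(R)=2; free=2−2=0
SNF(R) diag = [2, 2] → torsion [2, 2]

Answer: M ≅ ℤ/2 ⊕ ℤ/2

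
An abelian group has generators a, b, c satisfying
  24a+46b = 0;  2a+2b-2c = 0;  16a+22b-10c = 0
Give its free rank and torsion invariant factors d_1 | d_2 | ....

rank_ℚ(R)=3; free=3−3=0
SNF(R) diag = [2, 2, 6] → torsion [2, 2, 6]

Answer: M ≅ ℤ/2 ⊕ ℤ/2 ⊕ ℤ/6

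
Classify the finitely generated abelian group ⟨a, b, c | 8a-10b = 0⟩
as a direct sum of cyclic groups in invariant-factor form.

rank_ℚ(R)=1; free=3−1=2
SNF(R) diag = [2] → torsion [2]

Answer: M ≅ ℤ^2 ⊕ ℤ/2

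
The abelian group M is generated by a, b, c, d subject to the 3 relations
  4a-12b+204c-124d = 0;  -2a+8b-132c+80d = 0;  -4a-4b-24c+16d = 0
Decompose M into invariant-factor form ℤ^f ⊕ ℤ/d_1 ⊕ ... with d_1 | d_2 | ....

Answer: M ≅ ℤ^1 ⊕ ℤ/2 ⊕ ℤ/4 ⊕ ℤ/12

Derivation:
rank_ℚ(R)=3; free=4−3=1
SNF(R) diag = [2, 4, 12] → torsion [2, 4, 12]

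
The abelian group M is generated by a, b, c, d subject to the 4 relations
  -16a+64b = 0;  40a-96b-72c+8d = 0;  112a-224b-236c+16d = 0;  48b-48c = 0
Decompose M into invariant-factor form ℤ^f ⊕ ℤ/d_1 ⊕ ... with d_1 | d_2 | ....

rank_ℚ(R)=4; free=4−4=0
SNF(R) diag = [4, 8, 16, 48] → torsion [4, 8, 16, 48]

Answer: M ≅ ℤ/4 ⊕ ℤ/8 ⊕ ℤ/16 ⊕ ℤ/48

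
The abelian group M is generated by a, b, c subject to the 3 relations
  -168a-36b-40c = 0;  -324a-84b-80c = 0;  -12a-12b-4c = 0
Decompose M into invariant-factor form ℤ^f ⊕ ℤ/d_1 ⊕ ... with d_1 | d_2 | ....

Answer: M ≅ ℤ/4 ⊕ ℤ/12 ⊕ ℤ/36

Derivation:
rank_ℚ(R)=3; free=3−3=0
SNF(R) diag = [4, 12, 36] → torsion [4, 12, 36]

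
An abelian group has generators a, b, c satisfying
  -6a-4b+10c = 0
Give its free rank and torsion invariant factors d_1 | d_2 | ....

rank_ℚ(R)=1; free=3−1=2
SNF(R) diag = [2] → torsion [2]

Answer: M ≅ ℤ^2 ⊕ ℤ/2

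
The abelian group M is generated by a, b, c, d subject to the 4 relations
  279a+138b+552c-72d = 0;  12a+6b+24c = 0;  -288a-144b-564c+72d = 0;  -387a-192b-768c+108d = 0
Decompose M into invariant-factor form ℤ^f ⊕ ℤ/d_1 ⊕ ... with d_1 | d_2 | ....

Answer: M ≅ ℤ/3 ⊕ ℤ/6 ⊕ ℤ/12 ⊕ ℤ/36

Derivation:
rank_ℚ(R)=4; free=4−4=0
SNF(R) diag = [3, 6, 12, 36] → torsion [3, 6, 12, 36]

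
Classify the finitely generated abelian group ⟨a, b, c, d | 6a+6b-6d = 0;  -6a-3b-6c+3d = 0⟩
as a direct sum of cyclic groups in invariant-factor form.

rank_ℚ(R)=2; free=4−2=2
SNF(R) diag = [3, 6] → torsion [3, 6]

Answer: M ≅ ℤ^2 ⊕ ℤ/3 ⊕ ℤ/6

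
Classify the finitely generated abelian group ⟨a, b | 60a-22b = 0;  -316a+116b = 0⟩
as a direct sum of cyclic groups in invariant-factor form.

rank_ℚ(R)=2; free=2−2=0
SNF(R) diag = [2, 4] → torsion [2, 4]

Answer: M ≅ ℤ/2 ⊕ ℤ/4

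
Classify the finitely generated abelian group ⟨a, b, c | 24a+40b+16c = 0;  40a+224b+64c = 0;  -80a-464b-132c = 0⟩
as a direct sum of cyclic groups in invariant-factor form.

Answer: M ≅ ℤ/4 ⊕ ℤ/8 ⊕ ℤ/24

Derivation:
rank_ℚ(R)=3; free=3−3=0
SNF(R) diag = [4, 8, 24] → torsion [4, 8, 24]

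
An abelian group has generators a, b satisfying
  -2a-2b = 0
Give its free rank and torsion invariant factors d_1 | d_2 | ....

Answer: M ≅ ℤ^1 ⊕ ℤ/2

Derivation:
rank_ℚ(R)=1; free=2−1=1
SNF(R) diag = [2] → torsion [2]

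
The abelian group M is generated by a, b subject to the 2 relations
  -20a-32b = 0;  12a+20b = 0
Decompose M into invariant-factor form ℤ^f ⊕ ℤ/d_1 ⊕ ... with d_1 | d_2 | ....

Answer: M ≅ ℤ/4 ⊕ ℤ/4

Derivation:
rank_ℚ(R)=2; free=2−2=0
SNF(R) diag = [4, 4] → torsion [4, 4]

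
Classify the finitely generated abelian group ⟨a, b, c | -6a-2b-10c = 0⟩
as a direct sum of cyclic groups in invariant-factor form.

Answer: M ≅ ℤ^2 ⊕ ℤ/2

Derivation:
rank_ℚ(R)=1; free=3−1=2
SNF(R) diag = [2] → torsion [2]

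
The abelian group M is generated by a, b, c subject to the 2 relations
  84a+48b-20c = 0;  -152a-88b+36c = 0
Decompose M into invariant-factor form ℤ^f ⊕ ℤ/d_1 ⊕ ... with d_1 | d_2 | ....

rank_ℚ(R)=2; free=3−2=1
SNF(R) diag = [4, 4] → torsion [4, 4]

Answer: M ≅ ℤ^1 ⊕ ℤ/4 ⊕ ℤ/4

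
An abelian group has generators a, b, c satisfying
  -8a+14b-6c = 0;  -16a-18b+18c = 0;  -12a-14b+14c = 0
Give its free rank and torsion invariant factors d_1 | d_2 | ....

Answer: M ≅ ℤ/2 ⊕ ℤ/4 ⊕ ℤ/8

Derivation:
rank_ℚ(R)=3; free=3−3=0
SNF(R) diag = [2, 4, 8] → torsion [2, 4, 8]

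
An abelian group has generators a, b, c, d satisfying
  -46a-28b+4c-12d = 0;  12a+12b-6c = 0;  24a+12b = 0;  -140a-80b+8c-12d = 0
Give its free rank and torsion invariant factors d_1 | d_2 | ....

rank_ℚ(R)=4; free=4−4=0
SNF(R) diag = [2, 6, 12, 12] → torsion [2, 6, 12, 12]

Answer: M ≅ ℤ/2 ⊕ ℤ/6 ⊕ ℤ/12 ⊕ ℤ/12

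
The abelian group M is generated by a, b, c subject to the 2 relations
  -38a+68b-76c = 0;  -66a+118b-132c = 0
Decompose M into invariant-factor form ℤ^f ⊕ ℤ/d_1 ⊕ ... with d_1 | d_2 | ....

rank_ℚ(R)=2; free=3−2=1
SNF(R) diag = [2, 2] → torsion [2, 2]

Answer: M ≅ ℤ^1 ⊕ ℤ/2 ⊕ ℤ/2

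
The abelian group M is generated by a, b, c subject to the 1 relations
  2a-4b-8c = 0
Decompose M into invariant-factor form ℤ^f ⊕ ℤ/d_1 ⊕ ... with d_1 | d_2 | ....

Answer: M ≅ ℤ^2 ⊕ ℤ/2

Derivation:
rank_ℚ(R)=1; free=3−1=2
SNF(R) diag = [2] → torsion [2]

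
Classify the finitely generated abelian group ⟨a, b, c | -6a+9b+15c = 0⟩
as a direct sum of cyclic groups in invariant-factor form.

Answer: M ≅ ℤ^2 ⊕ ℤ/3

Derivation:
rank_ℚ(R)=1; free=3−1=2
SNF(R) diag = [3] → torsion [3]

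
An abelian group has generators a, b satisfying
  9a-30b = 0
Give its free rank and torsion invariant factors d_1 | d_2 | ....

rank_ℚ(R)=1; free=2−1=1
SNF(R) diag = [3] → torsion [3]

Answer: M ≅ ℤ^1 ⊕ ℤ/3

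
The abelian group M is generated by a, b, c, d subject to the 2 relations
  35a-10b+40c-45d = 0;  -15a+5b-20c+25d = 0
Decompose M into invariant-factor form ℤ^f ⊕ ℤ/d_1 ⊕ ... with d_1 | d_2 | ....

Answer: M ≅ ℤ^2 ⊕ ℤ/5 ⊕ ℤ/5

Derivation:
rank_ℚ(R)=2; free=4−2=2
SNF(R) diag = [5, 5] → torsion [5, 5]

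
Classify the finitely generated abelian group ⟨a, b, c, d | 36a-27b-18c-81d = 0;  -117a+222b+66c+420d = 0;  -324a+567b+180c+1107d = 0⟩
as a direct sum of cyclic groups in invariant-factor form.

Answer: M ≅ ℤ^1 ⊕ ℤ/3 ⊕ ℤ/9 ⊕ ℤ/18

Derivation:
rank_ℚ(R)=3; free=4−3=1
SNF(R) diag = [3, 9, 18] → torsion [3, 9, 18]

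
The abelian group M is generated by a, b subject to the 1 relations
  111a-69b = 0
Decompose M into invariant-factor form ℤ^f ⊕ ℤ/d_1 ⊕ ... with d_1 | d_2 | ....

rank_ℚ(R)=1; free=2−1=1
SNF(R) diag = [3] → torsion [3]

Answer: M ≅ ℤ^1 ⊕ ℤ/3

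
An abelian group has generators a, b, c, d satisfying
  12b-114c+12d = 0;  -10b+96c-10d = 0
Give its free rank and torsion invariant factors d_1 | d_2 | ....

rank_ℚ(R)=2; free=4−2=2
SNF(R) diag = [2, 6] → torsion [2, 6]

Answer: M ≅ ℤ^2 ⊕ ℤ/2 ⊕ ℤ/6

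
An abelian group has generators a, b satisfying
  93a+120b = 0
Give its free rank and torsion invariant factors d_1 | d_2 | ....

rank_ℚ(R)=1; free=2−1=1
SNF(R) diag = [3] → torsion [3]

Answer: M ≅ ℤ^1 ⊕ ℤ/3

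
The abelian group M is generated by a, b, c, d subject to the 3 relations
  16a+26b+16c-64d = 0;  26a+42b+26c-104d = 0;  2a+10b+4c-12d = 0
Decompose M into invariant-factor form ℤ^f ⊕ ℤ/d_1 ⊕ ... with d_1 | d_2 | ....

Answer: M ≅ ℤ^1 ⊕ ℤ/2 ⊕ ℤ/2 ⊕ ℤ/2

Derivation:
rank_ℚ(R)=3; free=4−3=1
SNF(R) diag = [2, 2, 2] → torsion [2, 2, 2]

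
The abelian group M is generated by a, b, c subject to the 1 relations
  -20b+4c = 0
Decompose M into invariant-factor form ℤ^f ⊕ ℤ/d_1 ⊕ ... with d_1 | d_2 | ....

rank_ℚ(R)=1; free=3−1=2
SNF(R) diag = [4] → torsion [4]

Answer: M ≅ ℤ^2 ⊕ ℤ/4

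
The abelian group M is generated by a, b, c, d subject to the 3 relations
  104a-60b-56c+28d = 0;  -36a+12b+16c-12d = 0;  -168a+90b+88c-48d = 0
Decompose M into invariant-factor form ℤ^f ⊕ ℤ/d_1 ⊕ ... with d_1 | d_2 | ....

rank_ℚ(R)=3; free=4−3=1
SNF(R) diag = [2, 4, 12] → torsion [2, 4, 12]

Answer: M ≅ ℤ^1 ⊕ ℤ/2 ⊕ ℤ/4 ⊕ ℤ/12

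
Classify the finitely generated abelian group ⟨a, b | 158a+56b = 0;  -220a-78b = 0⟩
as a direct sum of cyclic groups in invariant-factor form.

rank_ℚ(R)=2; free=2−2=0
SNF(R) diag = [2, 2] → torsion [2, 2]

Answer: M ≅ ℤ/2 ⊕ ℤ/2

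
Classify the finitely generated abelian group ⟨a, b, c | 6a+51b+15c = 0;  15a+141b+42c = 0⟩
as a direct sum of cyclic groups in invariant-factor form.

Answer: M ≅ ℤ^1 ⊕ ℤ/3 ⊕ ℤ/9

Derivation:
rank_ℚ(R)=2; free=3−2=1
SNF(R) diag = [3, 9] → torsion [3, 9]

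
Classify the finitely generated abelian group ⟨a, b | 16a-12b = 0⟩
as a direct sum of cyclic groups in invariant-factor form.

rank_ℚ(R)=1; free=2−1=1
SNF(R) diag = [4] → torsion [4]

Answer: M ≅ ℤ^1 ⊕ ℤ/4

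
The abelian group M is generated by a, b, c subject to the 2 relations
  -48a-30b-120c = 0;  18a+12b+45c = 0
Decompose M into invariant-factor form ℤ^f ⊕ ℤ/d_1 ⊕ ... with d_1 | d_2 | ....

Answer: M ≅ ℤ^1 ⊕ ℤ/3 ⊕ ℤ/6

Derivation:
rank_ℚ(R)=2; free=3−2=1
SNF(R) diag = [3, 6] → torsion [3, 6]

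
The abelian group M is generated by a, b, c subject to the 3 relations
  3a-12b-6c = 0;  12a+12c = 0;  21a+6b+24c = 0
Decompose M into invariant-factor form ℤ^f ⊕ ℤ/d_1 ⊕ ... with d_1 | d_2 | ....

Answer: M ≅ ℤ/3 ⊕ ℤ/6 ⊕ ℤ/12

Derivation:
rank_ℚ(R)=3; free=3−3=0
SNF(R) diag = [3, 6, 12] → torsion [3, 6, 12]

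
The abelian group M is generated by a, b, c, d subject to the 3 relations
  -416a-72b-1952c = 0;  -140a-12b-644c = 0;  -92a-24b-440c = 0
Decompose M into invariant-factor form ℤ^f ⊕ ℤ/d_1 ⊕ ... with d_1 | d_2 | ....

Answer: M ≅ ℤ^1 ⊕ ℤ/4 ⊕ ℤ/12 ⊕ ℤ/24

Derivation:
rank_ℚ(R)=3; free=4−3=1
SNF(R) diag = [4, 12, 24] → torsion [4, 12, 24]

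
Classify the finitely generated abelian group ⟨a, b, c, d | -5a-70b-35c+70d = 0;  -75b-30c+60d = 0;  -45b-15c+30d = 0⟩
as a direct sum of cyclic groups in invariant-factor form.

Answer: M ≅ ℤ^1 ⊕ ℤ/5 ⊕ ℤ/15 ⊕ ℤ/15

Derivation:
rank_ℚ(R)=3; free=4−3=1
SNF(R) diag = [5, 15, 15] → torsion [5, 15, 15]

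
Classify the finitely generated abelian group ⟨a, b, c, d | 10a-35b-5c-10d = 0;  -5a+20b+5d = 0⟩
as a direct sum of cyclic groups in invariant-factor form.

rank_ℚ(R)=2; free=4−2=2
SNF(R) diag = [5, 5] → torsion [5, 5]

Answer: M ≅ ℤ^2 ⊕ ℤ/5 ⊕ ℤ/5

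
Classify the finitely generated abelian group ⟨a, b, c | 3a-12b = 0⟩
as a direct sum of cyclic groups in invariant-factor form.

rank_ℚ(R)=1; free=3−1=2
SNF(R) diag = [3] → torsion [3]

Answer: M ≅ ℤ^2 ⊕ ℤ/3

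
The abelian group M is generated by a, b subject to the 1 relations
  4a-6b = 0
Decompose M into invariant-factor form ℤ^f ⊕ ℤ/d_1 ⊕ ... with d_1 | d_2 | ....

rank_ℚ(R)=1; free=2−1=1
SNF(R) diag = [2] → torsion [2]

Answer: M ≅ ℤ^1 ⊕ ℤ/2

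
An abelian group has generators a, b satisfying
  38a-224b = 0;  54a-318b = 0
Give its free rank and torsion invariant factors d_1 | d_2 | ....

rank_ℚ(R)=2; free=2−2=0
SNF(R) diag = [2, 6] → torsion [2, 6]

Answer: M ≅ ℤ/2 ⊕ ℤ/6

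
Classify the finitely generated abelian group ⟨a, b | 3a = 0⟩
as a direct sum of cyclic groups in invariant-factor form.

Answer: M ≅ ℤ^1 ⊕ ℤ/3

Derivation:
rank_ℚ(R)=1; free=2−1=1
SNF(R) diag = [3] → torsion [3]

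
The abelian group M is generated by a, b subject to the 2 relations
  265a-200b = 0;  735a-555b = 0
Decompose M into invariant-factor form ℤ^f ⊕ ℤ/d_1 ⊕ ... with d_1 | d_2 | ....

rank_ℚ(R)=2; free=2−2=0
SNF(R) diag = [5, 15] → torsion [5, 15]

Answer: M ≅ ℤ/5 ⊕ ℤ/15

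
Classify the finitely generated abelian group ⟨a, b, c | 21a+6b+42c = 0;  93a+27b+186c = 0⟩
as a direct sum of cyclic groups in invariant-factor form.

rank_ℚ(R)=2; free=3−2=1
SNF(R) diag = [3, 3] → torsion [3, 3]

Answer: M ≅ ℤ^1 ⊕ ℤ/3 ⊕ ℤ/3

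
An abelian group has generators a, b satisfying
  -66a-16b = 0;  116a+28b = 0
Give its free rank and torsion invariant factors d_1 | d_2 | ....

rank_ℚ(R)=2; free=2−2=0
SNF(R) diag = [2, 4] → torsion [2, 4]

Answer: M ≅ ℤ/2 ⊕ ℤ/4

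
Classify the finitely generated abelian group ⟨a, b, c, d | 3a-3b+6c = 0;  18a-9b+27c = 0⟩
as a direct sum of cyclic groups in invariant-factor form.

Answer: M ≅ ℤ^2 ⊕ ℤ/3 ⊕ ℤ/9

Derivation:
rank_ℚ(R)=2; free=4−2=2
SNF(R) diag = [3, 9] → torsion [3, 9]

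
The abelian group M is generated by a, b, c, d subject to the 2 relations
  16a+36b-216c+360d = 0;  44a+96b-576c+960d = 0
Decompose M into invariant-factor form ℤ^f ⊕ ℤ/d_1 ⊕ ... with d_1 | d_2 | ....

rank_ℚ(R)=2; free=4−2=2
SNF(R) diag = [4, 12] → torsion [4, 12]

Answer: M ≅ ℤ^2 ⊕ ℤ/4 ⊕ ℤ/12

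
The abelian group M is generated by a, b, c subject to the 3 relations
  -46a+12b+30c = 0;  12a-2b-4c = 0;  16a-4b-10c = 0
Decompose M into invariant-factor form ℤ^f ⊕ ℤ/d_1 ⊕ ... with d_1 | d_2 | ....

rank_ℚ(R)=3; free=3−3=0
SNF(R) diag = [2, 2, 2] → torsion [2, 2, 2]

Answer: M ≅ ℤ/2 ⊕ ℤ/2 ⊕ ℤ/2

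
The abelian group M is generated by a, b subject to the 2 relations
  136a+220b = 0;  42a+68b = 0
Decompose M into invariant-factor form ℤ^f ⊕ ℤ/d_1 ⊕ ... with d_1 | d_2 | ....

rank_ℚ(R)=2; free=2−2=0
SNF(R) diag = [2, 4] → torsion [2, 4]

Answer: M ≅ ℤ/2 ⊕ ℤ/4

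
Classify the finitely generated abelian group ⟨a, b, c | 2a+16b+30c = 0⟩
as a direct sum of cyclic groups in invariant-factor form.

rank_ℚ(R)=1; free=3−1=2
SNF(R) diag = [2] → torsion [2]

Answer: M ≅ ℤ^2 ⊕ ℤ/2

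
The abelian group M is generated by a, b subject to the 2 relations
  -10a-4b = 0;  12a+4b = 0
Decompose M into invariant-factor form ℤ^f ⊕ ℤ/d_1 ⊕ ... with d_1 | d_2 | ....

rank_ℚ(R)=2; free=2−2=0
SNF(R) diag = [2, 4] → torsion [2, 4]

Answer: M ≅ ℤ/2 ⊕ ℤ/4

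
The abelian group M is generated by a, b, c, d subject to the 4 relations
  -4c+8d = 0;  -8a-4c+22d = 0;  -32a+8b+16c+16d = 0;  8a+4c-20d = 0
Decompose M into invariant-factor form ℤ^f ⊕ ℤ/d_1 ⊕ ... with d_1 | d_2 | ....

rank_ℚ(R)=4; free=4−4=0
SNF(R) diag = [2, 4, 8, 8] → torsion [2, 4, 8, 8]

Answer: M ≅ ℤ/2 ⊕ ℤ/4 ⊕ ℤ/8 ⊕ ℤ/8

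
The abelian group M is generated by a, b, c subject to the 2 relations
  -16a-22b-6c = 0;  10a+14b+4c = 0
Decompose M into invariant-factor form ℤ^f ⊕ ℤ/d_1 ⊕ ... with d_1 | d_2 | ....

Answer: M ≅ ℤ^1 ⊕ ℤ/2 ⊕ ℤ/2

Derivation:
rank_ℚ(R)=2; free=3−2=1
SNF(R) diag = [2, 2] → torsion [2, 2]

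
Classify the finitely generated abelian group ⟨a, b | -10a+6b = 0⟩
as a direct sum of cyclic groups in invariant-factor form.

rank_ℚ(R)=1; free=2−1=1
SNF(R) diag = [2] → torsion [2]

Answer: M ≅ ℤ^1 ⊕ ℤ/2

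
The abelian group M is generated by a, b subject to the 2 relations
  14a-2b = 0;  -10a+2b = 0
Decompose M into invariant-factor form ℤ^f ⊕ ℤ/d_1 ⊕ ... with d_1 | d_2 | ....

rank_ℚ(R)=2; free=2−2=0
SNF(R) diag = [2, 4] → torsion [2, 4]

Answer: M ≅ ℤ/2 ⊕ ℤ/4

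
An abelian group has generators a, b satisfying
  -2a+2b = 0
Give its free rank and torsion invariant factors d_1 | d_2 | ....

rank_ℚ(R)=1; free=2−1=1
SNF(R) diag = [2] → torsion [2]

Answer: M ≅ ℤ^1 ⊕ ℤ/2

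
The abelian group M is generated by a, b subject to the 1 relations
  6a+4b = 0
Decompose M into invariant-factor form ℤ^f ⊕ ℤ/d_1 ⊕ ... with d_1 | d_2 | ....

rank_ℚ(R)=1; free=2−1=1
SNF(R) diag = [2] → torsion [2]

Answer: M ≅ ℤ^1 ⊕ ℤ/2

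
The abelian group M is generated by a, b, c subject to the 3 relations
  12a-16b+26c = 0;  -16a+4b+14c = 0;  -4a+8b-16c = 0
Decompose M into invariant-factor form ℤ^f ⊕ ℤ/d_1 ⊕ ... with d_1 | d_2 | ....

rank_ℚ(R)=3; free=3−3=0
SNF(R) diag = [2, 4, 4] → torsion [2, 4, 4]

Answer: M ≅ ℤ/2 ⊕ ℤ/4 ⊕ ℤ/4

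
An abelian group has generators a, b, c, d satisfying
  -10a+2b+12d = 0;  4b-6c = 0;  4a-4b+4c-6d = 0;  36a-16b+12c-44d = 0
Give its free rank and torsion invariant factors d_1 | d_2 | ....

Answer: M ≅ ℤ/2 ⊕ ℤ/2 ⊕ ℤ/2 ⊕ ℤ/4

Derivation:
rank_ℚ(R)=4; free=4−4=0
SNF(R) diag = [2, 2, 2, 4] → torsion [2, 2, 2, 4]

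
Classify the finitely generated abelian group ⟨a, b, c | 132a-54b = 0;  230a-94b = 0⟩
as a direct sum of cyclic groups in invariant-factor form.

rank_ℚ(R)=2; free=3−2=1
SNF(R) diag = [2, 6] → torsion [2, 6]

Answer: M ≅ ℤ^1 ⊕ ℤ/2 ⊕ ℤ/6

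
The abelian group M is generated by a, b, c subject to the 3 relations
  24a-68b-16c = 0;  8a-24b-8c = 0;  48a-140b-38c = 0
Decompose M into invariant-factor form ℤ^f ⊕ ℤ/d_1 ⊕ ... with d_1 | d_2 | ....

rank_ℚ(R)=3; free=3−3=0
SNF(R) diag = [2, 4, 8] → torsion [2, 4, 8]

Answer: M ≅ ℤ/2 ⊕ ℤ/4 ⊕ ℤ/8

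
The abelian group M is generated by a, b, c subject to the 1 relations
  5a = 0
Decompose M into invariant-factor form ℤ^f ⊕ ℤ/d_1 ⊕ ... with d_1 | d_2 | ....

Answer: M ≅ ℤ^2 ⊕ ℤ/5

Derivation:
rank_ℚ(R)=1; free=3−1=2
SNF(R) diag = [5] → torsion [5]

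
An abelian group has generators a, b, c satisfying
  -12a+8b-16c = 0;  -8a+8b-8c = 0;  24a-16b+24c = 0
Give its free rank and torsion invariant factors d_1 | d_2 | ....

rank_ℚ(R)=3; free=3−3=0
SNF(R) diag = [4, 8, 8] → torsion [4, 8, 8]

Answer: M ≅ ℤ/4 ⊕ ℤ/8 ⊕ ℤ/8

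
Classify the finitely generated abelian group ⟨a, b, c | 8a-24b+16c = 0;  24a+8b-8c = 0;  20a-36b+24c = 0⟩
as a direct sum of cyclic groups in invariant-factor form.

rank_ℚ(R)=3; free=3−3=0
SNF(R) diag = [4, 8, 16] → torsion [4, 8, 16]

Answer: M ≅ ℤ/4 ⊕ ℤ/8 ⊕ ℤ/16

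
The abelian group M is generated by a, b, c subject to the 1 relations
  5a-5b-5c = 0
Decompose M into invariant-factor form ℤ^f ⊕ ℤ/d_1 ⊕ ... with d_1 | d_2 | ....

rank_ℚ(R)=1; free=3−1=2
SNF(R) diag = [5] → torsion [5]

Answer: M ≅ ℤ^2 ⊕ ℤ/5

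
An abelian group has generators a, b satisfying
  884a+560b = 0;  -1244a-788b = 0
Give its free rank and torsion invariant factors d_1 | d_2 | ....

rank_ℚ(R)=2; free=2−2=0
SNF(R) diag = [4, 12] → torsion [4, 12]

Answer: M ≅ ℤ/4 ⊕ ℤ/12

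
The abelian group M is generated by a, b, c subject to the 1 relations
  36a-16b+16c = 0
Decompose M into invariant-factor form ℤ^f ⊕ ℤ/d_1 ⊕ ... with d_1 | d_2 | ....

Answer: M ≅ ℤ^2 ⊕ ℤ/4

Derivation:
rank_ℚ(R)=1; free=3−1=2
SNF(R) diag = [4] → torsion [4]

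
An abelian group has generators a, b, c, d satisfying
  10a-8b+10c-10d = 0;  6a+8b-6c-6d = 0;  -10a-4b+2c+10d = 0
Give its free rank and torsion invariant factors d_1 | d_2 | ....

rank_ℚ(R)=3; free=4−3=1
SNF(R) diag = [2, 4, 12] → torsion [2, 4, 12]

Answer: M ≅ ℤ^1 ⊕ ℤ/2 ⊕ ℤ/4 ⊕ ℤ/12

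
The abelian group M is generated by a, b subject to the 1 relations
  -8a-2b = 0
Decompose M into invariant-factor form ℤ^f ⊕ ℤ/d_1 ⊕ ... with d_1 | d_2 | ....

rank_ℚ(R)=1; free=2−1=1
SNF(R) diag = [2] → torsion [2]

Answer: M ≅ ℤ^1 ⊕ ℤ/2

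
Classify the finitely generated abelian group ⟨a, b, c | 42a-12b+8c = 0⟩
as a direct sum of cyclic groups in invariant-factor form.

rank_ℚ(R)=1; free=3−1=2
SNF(R) diag = [2] → torsion [2]

Answer: M ≅ ℤ^2 ⊕ ℤ/2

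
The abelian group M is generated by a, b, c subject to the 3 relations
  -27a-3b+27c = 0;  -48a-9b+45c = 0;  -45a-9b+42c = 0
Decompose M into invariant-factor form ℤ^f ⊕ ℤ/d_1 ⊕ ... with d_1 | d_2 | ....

Answer: M ≅ ℤ/3 ⊕ ℤ/3 ⊕ ℤ/3

Derivation:
rank_ℚ(R)=3; free=3−3=0
SNF(R) diag = [3, 3, 3] → torsion [3, 3, 3]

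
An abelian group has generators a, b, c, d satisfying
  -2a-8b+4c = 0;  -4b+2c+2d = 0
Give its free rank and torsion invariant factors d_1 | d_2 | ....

rank_ℚ(R)=2; free=4−2=2
SNF(R) diag = [2, 2] → torsion [2, 2]

Answer: M ≅ ℤ^2 ⊕ ℤ/2 ⊕ ℤ/2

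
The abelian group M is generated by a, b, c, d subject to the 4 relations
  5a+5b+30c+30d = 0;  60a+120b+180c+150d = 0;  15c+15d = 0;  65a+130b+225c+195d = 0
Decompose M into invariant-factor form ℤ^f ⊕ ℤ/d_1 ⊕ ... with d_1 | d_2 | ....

Answer: M ≅ ℤ/5 ⊕ ℤ/5 ⊕ ℤ/15 ⊕ ℤ/30

Derivation:
rank_ℚ(R)=4; free=4−4=0
SNF(R) diag = [5, 5, 15, 30] → torsion [5, 5, 15, 30]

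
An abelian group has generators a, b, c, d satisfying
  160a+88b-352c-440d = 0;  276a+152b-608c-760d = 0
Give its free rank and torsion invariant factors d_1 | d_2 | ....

rank_ℚ(R)=2; free=4−2=2
SNF(R) diag = [4, 8] → torsion [4, 8]

Answer: M ≅ ℤ^2 ⊕ ℤ/4 ⊕ ℤ/8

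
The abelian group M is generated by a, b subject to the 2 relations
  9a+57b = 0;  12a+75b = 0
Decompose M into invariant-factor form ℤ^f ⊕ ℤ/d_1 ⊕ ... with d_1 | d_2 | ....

rank_ℚ(R)=2; free=2−2=0
SNF(R) diag = [3, 3] → torsion [3, 3]

Answer: M ≅ ℤ/3 ⊕ ℤ/3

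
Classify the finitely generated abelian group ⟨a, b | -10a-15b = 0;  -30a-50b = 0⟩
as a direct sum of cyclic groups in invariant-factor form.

Answer: M ≅ ℤ/5 ⊕ ℤ/10

Derivation:
rank_ℚ(R)=2; free=2−2=0
SNF(R) diag = [5, 10] → torsion [5, 10]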